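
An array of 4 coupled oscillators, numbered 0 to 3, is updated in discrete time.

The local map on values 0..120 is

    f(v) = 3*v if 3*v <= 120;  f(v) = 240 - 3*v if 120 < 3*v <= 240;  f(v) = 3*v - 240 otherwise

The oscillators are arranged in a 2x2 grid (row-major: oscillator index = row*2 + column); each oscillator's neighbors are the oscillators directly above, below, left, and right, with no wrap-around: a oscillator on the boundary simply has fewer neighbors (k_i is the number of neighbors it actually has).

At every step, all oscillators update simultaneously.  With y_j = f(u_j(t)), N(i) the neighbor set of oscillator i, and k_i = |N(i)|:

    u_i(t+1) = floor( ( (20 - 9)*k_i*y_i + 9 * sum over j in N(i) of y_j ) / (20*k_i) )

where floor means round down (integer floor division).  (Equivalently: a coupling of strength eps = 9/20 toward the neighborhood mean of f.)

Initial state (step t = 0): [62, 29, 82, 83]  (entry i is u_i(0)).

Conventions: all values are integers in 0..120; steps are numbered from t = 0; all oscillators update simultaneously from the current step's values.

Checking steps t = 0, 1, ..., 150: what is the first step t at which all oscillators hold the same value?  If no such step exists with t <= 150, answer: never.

Simulating step by step:
t=0: [62, 29, 82, 83]  (not all equal)
t=1: [50, 62, 17, 25]  (not all equal)
t=2: [73, 66, 65, 64]  (not all equal)
t=3: [31, 38, 40, 45]  (not all equal)
t=4: [103, 107, 110, 110]  (not all equal)
t=5: [76, 80, 85, 87]  (not all equal)
t=6: [9, 7, 15, 14]  (not all equal)
t=7: [29, 27, 40, 37]  (not all equal)
t=8: [93, 89, 110, 106]  (not all equal)
t=9: [47, 41, 75, 69]  (not all equal)
t=10: [84, 94, 37, 47]  (not all equal)
t=11: [41, 48, 86, 88]  (not all equal)
t=12: [90, 84, 41, 38]  (not all equal)
t=13: [45, 39, 96, 91]  (not all equal)
t=14: [94, 95, 57, 55]  (not all equal)
t=15: [48, 51, 64, 66]  (not all equal)
t=16: [83, 78, 57, 53]  (not all equal)
t=17: [21, 23, 58, 61]  (not all equal)
t=18: [65, 64, 63, 61]  (not all equal)
t=19: [47, 49, 51, 53]  (not all equal)
t=20: [94, 91, 88, 85]  (not all equal)
t=21: [35, 30, 26, 21]  (not all equal)
t=22: [95, 87, 80, 72]  (not all equal)
t=23: [29, 27, 15, 17]  (not all equal)
t=24: [76, 75, 55, 56]  (not all equal)
t=25: [26, 27, 60, 59]  (not all equal)
t=26: [74, 76, 64, 66]  (not all equal)
t=27: [23, 20, 39, 36]  (not all equal)
t=28: [77, 72, 104, 99]  (not all equal)
t=29: [26, 28, 54, 52]  (not all equal)
t=30: [79, 82, 79, 82]  (not all equal)
t=31: [3, 5, 3, 5]  (not all equal)
t=32: [10, 13, 10, 13]  (not all equal)
t=33: [32, 36, 32, 36]  (not all equal)
t=34: [98, 105, 98, 105]  (not all equal)
t=35: [58, 70, 58, 70]  (not all equal)
t=36: [57, 38, 57, 38]  (not all equal)
t=37: [79, 103, 79, 103]  (not all equal)
t=38: [17, 54, 17, 54]  (not all equal)
t=39: [57, 71, 57, 71]  (not all equal)
t=40: [59, 36, 59, 36]  (not all equal)
t=41: [73, 97, 73, 97]  (not all equal)
t=42: [27, 44, 27, 44]  (not all equal)
t=43: [87, 101, 87, 101]  (not all equal)
t=44: [30, 53, 30, 53]  (not all equal)
t=45: [87, 83, 87, 83]  (not all equal)
t=46: [18, 11, 18, 11]  (not all equal)
t=47: [49, 37, 49, 37]  (not all equal)
t=48: [97, 106, 97, 106]  (not all equal)
t=49: [57, 71, 57, 71]  (not all equal)

Answer: never
Key observation: The state at step 39 reappears at step 49 — the system is in a cycle of period 10 from step 39 on.  No step 0..49 is synchronized, and the cycle repeats forever, so no step up to 150 (or ever) has all oscillators equal.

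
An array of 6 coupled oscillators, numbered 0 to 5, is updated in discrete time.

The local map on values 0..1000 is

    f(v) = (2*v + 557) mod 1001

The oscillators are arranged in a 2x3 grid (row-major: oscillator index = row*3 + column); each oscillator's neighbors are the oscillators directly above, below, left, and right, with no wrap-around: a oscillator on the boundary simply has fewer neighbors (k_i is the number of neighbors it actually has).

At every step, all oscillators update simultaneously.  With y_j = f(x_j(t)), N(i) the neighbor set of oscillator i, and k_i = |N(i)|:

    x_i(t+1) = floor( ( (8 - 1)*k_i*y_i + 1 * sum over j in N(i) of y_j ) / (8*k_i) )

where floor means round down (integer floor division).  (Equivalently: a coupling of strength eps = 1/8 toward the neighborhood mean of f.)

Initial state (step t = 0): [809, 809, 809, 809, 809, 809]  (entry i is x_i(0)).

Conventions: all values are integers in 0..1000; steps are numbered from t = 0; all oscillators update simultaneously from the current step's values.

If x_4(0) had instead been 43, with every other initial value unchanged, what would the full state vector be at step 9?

Simulating step by step:
t=0: [809, 809, 809, 809, 43, 809]
t=1: [173, 192, 173, 202, 584, 202]
t=2: [909, 928, 909, 942, 752, 942]
t=3: [379, 393, 379, 411, 105, 411]
t=4: [319, 357, 319, 398, 716, 398]
t=5: [208, 293, 208, 381, 905, 381]
t=6: [880, 220, 880, 361, 351, 361]
t=7: [355, 909, 355, 279, 290, 279]
t=8: [263, 354, 263, 124, 144, 124]
t=9: [138, 273, 138, 762, 817, 762]

Answer: [138, 273, 138, 762, 817, 762]
Key observation: This trace re-runs the system from the modified initial state.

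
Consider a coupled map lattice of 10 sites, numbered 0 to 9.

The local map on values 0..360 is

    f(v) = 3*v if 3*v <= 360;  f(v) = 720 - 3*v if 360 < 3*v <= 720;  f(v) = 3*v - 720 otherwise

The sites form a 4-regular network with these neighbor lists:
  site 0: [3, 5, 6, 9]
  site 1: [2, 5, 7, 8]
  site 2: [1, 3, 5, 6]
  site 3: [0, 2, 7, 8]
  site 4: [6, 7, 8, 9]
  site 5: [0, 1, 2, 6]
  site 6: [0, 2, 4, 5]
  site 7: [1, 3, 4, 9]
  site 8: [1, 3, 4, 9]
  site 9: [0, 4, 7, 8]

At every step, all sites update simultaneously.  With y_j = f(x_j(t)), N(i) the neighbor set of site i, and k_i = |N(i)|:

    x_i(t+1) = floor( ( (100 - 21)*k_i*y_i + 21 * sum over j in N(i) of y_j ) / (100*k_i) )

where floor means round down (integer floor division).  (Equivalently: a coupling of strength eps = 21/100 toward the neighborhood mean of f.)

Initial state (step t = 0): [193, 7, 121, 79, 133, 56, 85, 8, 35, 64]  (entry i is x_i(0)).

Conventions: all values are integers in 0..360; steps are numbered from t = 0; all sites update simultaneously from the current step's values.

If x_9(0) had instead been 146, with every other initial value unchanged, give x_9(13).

Answer: x_9(13) = 308
Key observation: This trace re-runs the system from the modified initial state.

Derivation:
t=0: [193, 7, 121, 79, 133, 56, 85, 8, 35, 146]
t=1: [160, 50, 317, 220, 288, 173, 253, 64, 128, 253]
t=2: [207, 168, 206, 99, 145, 193, 73, 172, 286, 78]
t=3: [124, 201, 126, 263, 266, 144, 205, 215, 163, 222]
t=4: [302, 141, 300, 106, 86, 275, 138, 75, 199, 81]
t=5: [197, 267, 196, 288, 250, 133, 280, 236, 155, 233]
t=6: [133, 101, 139, 141, 45, 277, 126, 23, 215, 38]
t=7: [298, 268, 294, 274, 138, 154, 315, 99, 103, 121]
t=8: [186, 120, 163, 130, 304, 237, 225, 279, 288, 339]
t=9: [163, 310, 221, 295, 183, 49, 66, 154, 175, 266]
t=10: [213, 200, 82, 169, 173, 152, 188, 236, 186, 106]
t=11: [113, 130, 233, 194, 192, 240, 164, 54, 172, 275]
t=12: [292, 281, 53, 147, 150, 48, 206, 165, 198, 127]
t=13: [168, 131, 159, 255, 254, 142, 118, 230, 152, 308]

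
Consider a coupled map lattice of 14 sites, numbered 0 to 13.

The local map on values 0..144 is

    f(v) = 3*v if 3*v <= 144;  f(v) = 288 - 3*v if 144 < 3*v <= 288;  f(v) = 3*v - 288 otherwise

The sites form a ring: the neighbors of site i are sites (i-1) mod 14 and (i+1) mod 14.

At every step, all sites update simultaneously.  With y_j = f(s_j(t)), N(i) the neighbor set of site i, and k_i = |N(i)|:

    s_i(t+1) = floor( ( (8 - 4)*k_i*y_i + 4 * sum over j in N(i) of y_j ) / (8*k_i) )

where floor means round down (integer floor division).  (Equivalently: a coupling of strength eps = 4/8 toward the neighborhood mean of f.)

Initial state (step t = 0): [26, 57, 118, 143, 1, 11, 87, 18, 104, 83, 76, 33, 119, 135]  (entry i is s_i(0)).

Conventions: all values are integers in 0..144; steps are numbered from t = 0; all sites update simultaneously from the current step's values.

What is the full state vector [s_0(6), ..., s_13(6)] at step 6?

Answer: [21, 54, 96, 102, 80, 51, 51, 98, 125, 129, 110, 54, 16, 12]

Derivation:
t=0: [26, 57, 118, 143, 1, 11, 87, 18, 104, 83, 76, 33, 119, 135]
t=1: [97, 94, 97, 87, 45, 24, 35, 39, 35, 40, 64, 81, 88, 95]
t=2: [3, 4, 9, 48, 92, 96, 99, 111, 111, 110, 89, 52, 24, 8]
t=3: [13, 15, 52, 81, 42, 5, 15, 36, 44, 37, 54, 89, 75, 32]
t=4: [54, 65, 88, 87, 78, 50, 53, 98, 120, 120, 96, 57, 60, 73]
t=5: [103, 84, 42, 33, 68, 114, 100, 53, 55, 54, 47, 85, 100, 93]
t=6: [21, 54, 96, 102, 80, 51, 51, 98, 125, 129, 110, 54, 16, 12]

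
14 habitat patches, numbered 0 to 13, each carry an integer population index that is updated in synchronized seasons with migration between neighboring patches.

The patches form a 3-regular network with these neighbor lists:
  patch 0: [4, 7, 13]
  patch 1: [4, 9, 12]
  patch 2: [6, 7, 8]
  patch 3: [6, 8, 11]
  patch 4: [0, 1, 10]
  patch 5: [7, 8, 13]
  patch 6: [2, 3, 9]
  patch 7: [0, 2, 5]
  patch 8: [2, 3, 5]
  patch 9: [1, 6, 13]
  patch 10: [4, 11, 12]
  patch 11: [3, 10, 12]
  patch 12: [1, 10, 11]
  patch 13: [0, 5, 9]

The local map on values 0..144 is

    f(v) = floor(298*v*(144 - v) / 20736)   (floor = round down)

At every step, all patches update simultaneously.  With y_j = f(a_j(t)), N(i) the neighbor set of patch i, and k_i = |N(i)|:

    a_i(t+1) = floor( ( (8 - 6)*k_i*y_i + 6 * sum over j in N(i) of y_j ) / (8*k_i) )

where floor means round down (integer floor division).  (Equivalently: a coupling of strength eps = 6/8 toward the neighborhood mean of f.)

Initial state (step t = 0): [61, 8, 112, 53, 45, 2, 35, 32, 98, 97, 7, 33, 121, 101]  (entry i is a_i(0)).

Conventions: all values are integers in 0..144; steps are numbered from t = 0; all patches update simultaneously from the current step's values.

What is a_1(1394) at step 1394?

Answer: a_1(1394) = 74
Key observation: The state at step 4, [74, 74, 74, 74, 74, 74, 74, 74, 74, 74, 74, 74, 74, 74], reappears at step 5: the system is in a cycle of period 1 from step 4 on.  Therefore the state at step 1394 equals the state at step 4 + ((1394 - 4) mod 1) = 4, which is [74, 74, 74, 74, 74, 74, 74, 74, 74, 74, 74, 74, 74, 74].

Derivation:
t=0: [61, 8, 112, 53, 45, 2, 35, 32, 98, 97, 7, 33, 121, 101]
t=1: [62, 45, 55, 59, 41, 45, 59, 44, 47, 49, 42, 43, 29, 50]
t=2: [65, 59, 67, 67, 64, 64, 70, 67, 67, 67, 57, 60, 58, 67]
t=3: [73, 72, 74, 73, 72, 73, 74, 73, 73, 73, 71, 72, 71, 73]
t=4: [74, 74, 74, 74, 74, 74, 74, 74, 74, 74, 74, 74, 74, 74]
t=5: [74, 74, 74, 74, 74, 74, 74, 74, 74, 74, 74, 74, 74, 74]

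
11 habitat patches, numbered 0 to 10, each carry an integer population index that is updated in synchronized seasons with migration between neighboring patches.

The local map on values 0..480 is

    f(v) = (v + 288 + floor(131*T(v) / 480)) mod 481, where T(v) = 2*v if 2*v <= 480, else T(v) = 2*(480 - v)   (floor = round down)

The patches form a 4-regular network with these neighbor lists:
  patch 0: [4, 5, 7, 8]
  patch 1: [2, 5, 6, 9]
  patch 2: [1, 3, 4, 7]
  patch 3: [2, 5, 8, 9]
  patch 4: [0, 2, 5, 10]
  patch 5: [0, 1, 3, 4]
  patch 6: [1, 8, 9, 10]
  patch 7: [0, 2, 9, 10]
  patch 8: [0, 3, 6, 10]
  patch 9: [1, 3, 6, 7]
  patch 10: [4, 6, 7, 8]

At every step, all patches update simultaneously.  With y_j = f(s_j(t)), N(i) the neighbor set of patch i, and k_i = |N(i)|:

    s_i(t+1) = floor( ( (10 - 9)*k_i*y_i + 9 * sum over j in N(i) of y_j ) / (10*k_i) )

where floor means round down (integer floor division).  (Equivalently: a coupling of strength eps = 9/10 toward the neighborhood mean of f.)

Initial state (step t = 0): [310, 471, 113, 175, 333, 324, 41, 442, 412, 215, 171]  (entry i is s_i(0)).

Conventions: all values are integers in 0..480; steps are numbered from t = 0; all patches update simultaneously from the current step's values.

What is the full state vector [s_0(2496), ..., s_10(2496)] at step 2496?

Simulating step by step:
t=0: [310, 471, 113, 175, 333, 324, 41, 442, 412, 215, 171]
t=1: [237, 291, 237, 249, 237, 198, 203, 225, 184, 234, 253]
t=2: [136, 149, 177, 140, 161, 175, 156, 172, 157, 164, 139]
t=3: [58, 63, 50, 62, 49, 37, 42, 47, 29, 46, 52]
t=4: [352, 358, 371, 353, 363, 373, 360, 366, 366, 368, 353]
t=5: [234, 235, 232, 235, 233, 231, 232, 232, 230, 232, 233]
t=6: [164, 165, 167, 164, 166, 168, 165, 166, 166, 167, 164]
t=7: [63, 64, 62, 64, 62, 61, 62, 62, 60, 62, 62]
t=8: [382, 383, 384, 382, 383, 384, 383, 383, 383, 384, 382]
t=9: [242, 242, 242, 242, 242, 242, 242, 242, 242, 242, 242]
t=10: [178, 178, 178, 178, 178, 178, 178, 178, 178, 178, 178]
t=11: [82, 82, 82, 82, 82, 82, 82, 82, 82, 82, 82]
t=12: [414, 414, 414, 414, 414, 414, 414, 414, 414, 414, 414]
t=13: [257, 257, 257, 257, 257, 257, 257, 257, 257, 257, 257]
t=14: [185, 185, 185, 185, 185, 185, 185, 185, 185, 185, 185]
t=15: [92, 92, 92, 92, 92, 92, 92, 92, 92, 92, 92]
t=16: [430, 430, 430, 430, 430, 430, 430, 430, 430, 430, 430]
t=17: [264, 264, 264, 264, 264, 264, 264, 264, 264, 264, 264]
t=18: [188, 188, 188, 188, 188, 188, 188, 188, 188, 188, 188]
t=19: [97, 97, 97, 97, 97, 97, 97, 97, 97, 97, 97]
t=20: [437, 437, 437, 437, 437, 437, 437, 437, 437, 437, 437]
t=21: [267, 267, 267, 267, 267, 267, 267, 267, 267, 267, 267]
t=22: [190, 190, 190, 190, 190, 190, 190, 190, 190, 190, 190]
t=23: [100, 100, 100, 100, 100, 100, 100, 100, 100, 100, 100]
t=24: [442, 442, 442, 442, 442, 442, 442, 442, 442, 442, 442]
t=25: [269, 269, 269, 269, 269, 269, 269, 269, 269, 269, 269]
t=26: [191, 191, 191, 191, 191, 191, 191, 191, 191, 191, 191]
t=27: [102, 102, 102, 102, 102, 102, 102, 102, 102, 102, 102]
t=28: [445, 445, 445, 445, 445, 445, 445, 445, 445, 445, 445]
t=29: [271, 271, 271, 271, 271, 271, 271, 271, 271, 271, 271]
t=30: [192, 192, 192, 192, 192, 192, 192, 192, 192, 192, 192]
t=31: [103, 103, 103, 103, 103, 103, 103, 103, 103, 103, 103]
t=32: [447, 447, 447, 447, 447, 447, 447, 447, 447, 447, 447]
t=33: [272, 272, 272, 272, 272, 272, 272, 272, 272, 272, 272]
t=34: [192, 192, 192, 192, 192, 192, 192, 192, 192, 192, 192]

Answer: [447, 447, 447, 447, 447, 447, 447, 447, 447, 447, 447]
Key observation: The state at step 30, [192, 192, 192, 192, 192, 192, 192, 192, 192, 192, 192], reappears at step 34: the system is in a cycle of period 4 from step 30 on.  Therefore the state at step 2496 equals the state at step 30 + ((2496 - 30) mod 4) = 32, which is [447, 447, 447, 447, 447, 447, 447, 447, 447, 447, 447].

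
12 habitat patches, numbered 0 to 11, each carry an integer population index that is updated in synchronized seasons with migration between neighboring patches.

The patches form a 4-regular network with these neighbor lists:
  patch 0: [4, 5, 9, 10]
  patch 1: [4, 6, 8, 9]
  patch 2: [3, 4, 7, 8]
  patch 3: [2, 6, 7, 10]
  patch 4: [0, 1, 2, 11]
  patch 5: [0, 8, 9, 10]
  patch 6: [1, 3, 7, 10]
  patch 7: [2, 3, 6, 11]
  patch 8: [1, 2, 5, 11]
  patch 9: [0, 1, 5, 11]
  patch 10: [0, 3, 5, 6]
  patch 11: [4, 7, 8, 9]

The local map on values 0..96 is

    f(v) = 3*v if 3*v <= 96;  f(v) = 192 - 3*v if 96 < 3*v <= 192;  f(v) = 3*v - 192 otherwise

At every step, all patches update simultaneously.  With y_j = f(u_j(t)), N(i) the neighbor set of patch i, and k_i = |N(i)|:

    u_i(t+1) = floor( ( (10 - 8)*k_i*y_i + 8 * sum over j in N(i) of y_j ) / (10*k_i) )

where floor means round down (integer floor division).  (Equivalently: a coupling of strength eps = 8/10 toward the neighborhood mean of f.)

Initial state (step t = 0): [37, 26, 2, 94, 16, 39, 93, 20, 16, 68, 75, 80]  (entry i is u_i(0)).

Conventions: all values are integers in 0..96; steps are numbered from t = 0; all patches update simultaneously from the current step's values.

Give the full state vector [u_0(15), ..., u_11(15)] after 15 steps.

Answer: [30, 27, 28, 37, 25, 30, 40, 40, 25, 36, 41, 29]

Derivation:
t=0: [37, 26, 2, 94, 16, 39, 93, 20, 16, 68, 75, 80]
t=1: [49, 54, 50, 55, 52, 49, 69, 58, 51, 58, 73, 43]
t=2: [34, 27, 32, 25, 43, 34, 23, 33, 43, 40, 31, 34]
t=3: [81, 69, 78, 85, 84, 81, 82, 84, 84, 84, 83, 76]
t=4: [55, 49, 57, 55, 40, 55, 49, 51, 40, 42, 55, 55]
t=5: [43, 60, 46, 31, 38, 43, 36, 31, 38, 38, 30, 55]
t=6: [74, 66, 79, 82, 46, 74, 74, 70, 46, 48, 78, 70]
t=7: [40, 38, 45, 37, 30, 40, 30, 33, 30, 26, 37, 38]
t=8: [78, 85, 82, 80, 75, 78, 84, 79, 75, 75, 79, 85]
t=9: [39, 44, 42, 50, 51, 39, 52, 54, 51, 48, 47, 41]
t=10: [57, 44, 43, 45, 61, 57, 43, 48, 61, 65, 55, 45]
t=11: [16, 28, 37, 51, 42, 16, 51, 57, 42, 32, 37, 25]
t=12: [67, 70, 54, 52, 70, 67, 52, 51, 70, 70, 51, 64]
t=13: [18, 21, 28, 36, 15, 18, 33, 28, 15, 10, 25, 18]
t=14: [51, 55, 68, 84, 60, 51, 79, 79, 60, 51, 72, 51]
t=15: [30, 27, 28, 37, 25, 30, 40, 40, 25, 36, 41, 29]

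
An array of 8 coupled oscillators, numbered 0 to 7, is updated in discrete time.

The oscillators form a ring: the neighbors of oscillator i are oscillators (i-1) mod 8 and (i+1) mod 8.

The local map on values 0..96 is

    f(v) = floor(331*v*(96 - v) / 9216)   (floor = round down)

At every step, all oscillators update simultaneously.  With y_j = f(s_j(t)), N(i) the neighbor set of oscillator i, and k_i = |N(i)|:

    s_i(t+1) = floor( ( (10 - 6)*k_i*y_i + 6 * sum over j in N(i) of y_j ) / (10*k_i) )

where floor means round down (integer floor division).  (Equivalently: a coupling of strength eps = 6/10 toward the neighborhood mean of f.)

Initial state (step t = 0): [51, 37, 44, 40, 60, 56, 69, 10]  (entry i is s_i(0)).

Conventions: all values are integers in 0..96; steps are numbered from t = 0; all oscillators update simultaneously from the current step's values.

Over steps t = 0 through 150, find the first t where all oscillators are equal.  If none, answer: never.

Simulating step by step:
t=0: [51, 37, 44, 40, 60, 56, 69, 10]  (not all equal)
t=1: [65, 80, 80, 79, 78, 74, 59, 56]  (not all equal)
t=2: [66, 53, 45, 47, 51, 61, 72, 77]  (not all equal)
t=3: [68, 78, 81, 82, 80, 73, 63, 60]  (not all equal)
t=4: [65, 53, 44, 42, 48, 59, 70, 73]  (not all equal)
t=5: [71, 78, 81, 81, 80, 75, 67, 65]  (not all equal)
t=6: [61, 51, 45, 43, 47, 56, 66, 68]  (not all equal)
t=7: [75, 80, 81, 81, 81, 77, 72, 71]  (not all equal)
t=8: [54, 47, 43, 43, 45, 52, 59, 60]  (not all equal)
t=9: [80, 81, 81, 81, 81, 80, 78, 78]  (not all equal)
t=10: [45, 43, 43, 43, 43, 45, 48, 48]  (not all equal)
t=11: [81, 81, 81, 81, 81, 81, 82, 82]  (not all equal)
t=12: [42, 43, 43, 43, 43, 42, 41, 41]  (not all equal)
t=13: [80, 81, 81, 81, 81, 80, 80, 80]  (not all equal)
t=14: [44, 43, 43, 43, 43, 44, 45, 45]  (not all equal)
t=15: [81, 81, 81, 81, 81, 81, 82, 82]  (not all equal)

Answer: never
Key observation: The state at step 11 reappears at step 15 — the system is in a cycle of period 4 from step 11 on.  No step 0..15 is synchronized, and the cycle repeats forever, so no step up to 150 (or ever) has all oscillators equal.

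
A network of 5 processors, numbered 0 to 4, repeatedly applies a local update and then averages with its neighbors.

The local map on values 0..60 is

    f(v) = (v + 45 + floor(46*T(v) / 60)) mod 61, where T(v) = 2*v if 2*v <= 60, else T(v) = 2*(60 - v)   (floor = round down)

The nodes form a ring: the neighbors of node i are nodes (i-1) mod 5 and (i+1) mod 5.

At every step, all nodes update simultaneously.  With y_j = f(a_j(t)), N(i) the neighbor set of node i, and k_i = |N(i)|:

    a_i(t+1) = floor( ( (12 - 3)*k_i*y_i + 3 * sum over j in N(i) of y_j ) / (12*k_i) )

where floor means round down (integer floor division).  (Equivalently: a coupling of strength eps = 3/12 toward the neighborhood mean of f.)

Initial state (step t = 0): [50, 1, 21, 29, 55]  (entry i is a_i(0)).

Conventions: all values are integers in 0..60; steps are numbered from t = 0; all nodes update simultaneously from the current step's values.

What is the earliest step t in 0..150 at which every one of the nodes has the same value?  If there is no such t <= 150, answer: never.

Answer: 5
Key observation: Synchronization is absorbing here: once all nodes are equal they stay equal, and step 5 is the first all-equal step.

Derivation:
t=0: [50, 1, 21, 29, 55]  (not all equal)
t=1: [48, 46, 40, 53, 47]  (not all equal)
t=2: [50, 51, 52, 48, 49]  (not all equal)
t=3: [48, 48, 48, 49, 49]  (not all equal)
t=4: [49, 50, 49, 49, 49]  (not all equal)
t=5: [49, 49, 49, 49, 49]  (all equal)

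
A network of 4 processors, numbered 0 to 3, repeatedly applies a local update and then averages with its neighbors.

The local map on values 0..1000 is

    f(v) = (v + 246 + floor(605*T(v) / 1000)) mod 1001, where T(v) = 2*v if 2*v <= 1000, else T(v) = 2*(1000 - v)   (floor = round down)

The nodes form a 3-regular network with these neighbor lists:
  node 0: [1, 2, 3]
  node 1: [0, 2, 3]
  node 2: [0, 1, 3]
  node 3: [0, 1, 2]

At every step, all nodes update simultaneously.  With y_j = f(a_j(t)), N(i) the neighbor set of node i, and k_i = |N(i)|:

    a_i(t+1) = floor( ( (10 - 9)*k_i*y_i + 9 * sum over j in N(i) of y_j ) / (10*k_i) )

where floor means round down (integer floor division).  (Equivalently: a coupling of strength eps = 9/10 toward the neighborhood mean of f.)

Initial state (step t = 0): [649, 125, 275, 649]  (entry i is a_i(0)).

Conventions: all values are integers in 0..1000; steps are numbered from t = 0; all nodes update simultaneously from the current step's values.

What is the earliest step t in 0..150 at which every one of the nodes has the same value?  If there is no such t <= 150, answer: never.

Answer: 4
Key observation: Synchronization is absorbing here: once all nodes are equal they stay equal, and step 4 is the first all-equal step.

Derivation:
t=0: [649, 125, 275, 649]  (not all equal)
t=1: [539, 498, 432, 539]  (not all equal)
t=2: [299, 298, 328, 299]  (not all equal)
t=3: [924, 925, 911, 924]  (not all equal)
t=4: [260, 260, 260, 260]  (all equal)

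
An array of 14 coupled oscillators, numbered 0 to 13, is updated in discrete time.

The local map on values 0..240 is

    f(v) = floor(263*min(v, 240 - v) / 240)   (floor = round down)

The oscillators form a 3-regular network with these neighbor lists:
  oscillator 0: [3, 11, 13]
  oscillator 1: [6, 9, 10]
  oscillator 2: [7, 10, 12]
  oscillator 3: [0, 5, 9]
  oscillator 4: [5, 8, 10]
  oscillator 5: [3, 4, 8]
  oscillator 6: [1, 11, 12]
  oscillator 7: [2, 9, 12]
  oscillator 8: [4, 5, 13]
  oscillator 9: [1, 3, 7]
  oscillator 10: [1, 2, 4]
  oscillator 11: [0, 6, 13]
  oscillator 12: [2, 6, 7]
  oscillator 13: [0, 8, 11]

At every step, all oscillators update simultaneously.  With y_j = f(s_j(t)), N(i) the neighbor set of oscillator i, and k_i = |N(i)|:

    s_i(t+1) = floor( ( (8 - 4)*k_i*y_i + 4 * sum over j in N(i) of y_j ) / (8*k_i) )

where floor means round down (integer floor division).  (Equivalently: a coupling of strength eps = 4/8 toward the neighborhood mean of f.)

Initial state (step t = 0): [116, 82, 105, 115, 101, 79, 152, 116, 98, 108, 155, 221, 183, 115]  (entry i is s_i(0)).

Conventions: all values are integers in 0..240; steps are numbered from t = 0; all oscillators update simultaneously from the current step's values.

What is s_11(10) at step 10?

Answer: s_11(10) = 124

Derivation:
t=0: [116, 82, 105, 115, 101, 79, 152, 116, 98, 108, 155, 221, 183, 115]
t=1: [108, 95, 104, 118, 102, 100, 76, 112, 107, 116, 98, 68, 87, 105]
t=2: [112, 104, 110, 123, 111, 114, 87, 116, 114, 122, 108, 89, 100, 109]
t=3: [118, 113, 119, 126, 121, 124, 100, 123, 122, 125, 118, 104, 111, 116]
t=4: [125, 122, 128, 125, 129, 127, 114, 126, 128, 125, 128, 117, 121, 125]
t=5: [126, 126, 123, 125, 121, 123, 126, 125, 122, 126, 123, 126, 126, 125]
t=6: [124, 124, 127, 125, 129, 128, 124, 125, 128, 124, 127, 124, 125, 125]
t=7: [126, 126, 124, 125, 121, 122, 126, 125, 122, 126, 123, 126, 125, 125]
t=8: [124, 124, 126, 125, 129, 128, 124, 125, 128, 124, 127, 124, 125, 125]
t=9: [126, 126, 124, 125, 121, 122, 126, 125, 122, 126, 123, 126, 125, 125]
t=10: [124, 124, 126, 125, 129, 128, 124, 125, 128, 124, 127, 124, 125, 125]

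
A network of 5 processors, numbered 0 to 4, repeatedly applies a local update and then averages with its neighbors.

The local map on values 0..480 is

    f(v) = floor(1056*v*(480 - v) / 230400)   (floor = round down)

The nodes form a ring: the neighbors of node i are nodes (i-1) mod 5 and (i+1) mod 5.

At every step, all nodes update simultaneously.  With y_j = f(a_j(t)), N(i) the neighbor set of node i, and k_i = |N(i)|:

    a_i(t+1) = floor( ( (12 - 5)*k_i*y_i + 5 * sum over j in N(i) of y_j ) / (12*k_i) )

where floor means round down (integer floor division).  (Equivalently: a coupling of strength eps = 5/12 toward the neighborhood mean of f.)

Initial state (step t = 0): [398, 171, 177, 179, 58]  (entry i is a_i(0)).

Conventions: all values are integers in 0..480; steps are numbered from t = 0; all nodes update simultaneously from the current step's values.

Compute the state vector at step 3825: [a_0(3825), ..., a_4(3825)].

Answer: [261, 261, 261, 261, 261]
Key observation: The state at step 4, [261, 261, 261, 261, 261], reappears at step 5: the system is in a cycle of period 1 from step 4 on.  Therefore the state at step 3825 equals the state at step 4 + ((3825 - 4) mod 1) = 4, which is [261, 261, 261, 261, 261].

Derivation:
t=0: [398, 171, 177, 179, 58]
t=1: [160, 223, 244, 217, 147]
t=2: [237, 256, 262, 253, 233]
t=3: [262, 262, 261, 262, 263]
t=4: [261, 261, 261, 261, 261]
t=5: [261, 261, 261, 261, 261]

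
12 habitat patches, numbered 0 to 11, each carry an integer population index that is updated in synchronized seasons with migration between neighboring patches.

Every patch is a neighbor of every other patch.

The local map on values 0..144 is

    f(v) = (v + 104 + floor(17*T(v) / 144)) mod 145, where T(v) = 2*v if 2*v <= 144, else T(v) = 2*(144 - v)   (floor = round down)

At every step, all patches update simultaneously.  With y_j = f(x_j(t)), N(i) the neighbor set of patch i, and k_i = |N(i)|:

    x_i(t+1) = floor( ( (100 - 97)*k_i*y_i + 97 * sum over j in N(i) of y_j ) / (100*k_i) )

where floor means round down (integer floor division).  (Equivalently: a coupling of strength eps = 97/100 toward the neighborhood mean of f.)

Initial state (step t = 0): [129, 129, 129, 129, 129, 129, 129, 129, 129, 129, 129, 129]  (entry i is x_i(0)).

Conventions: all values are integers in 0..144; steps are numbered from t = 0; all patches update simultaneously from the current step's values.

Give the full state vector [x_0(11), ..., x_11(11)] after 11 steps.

Simulating step by step:
t=0: [129, 129, 129, 129, 129, 129, 129, 129, 129, 129, 129, 129]
t=1: [91, 91, 91, 91, 91, 91, 91, 91, 91, 91, 91, 91]
t=2: [62, 62, 62, 62, 62, 62, 62, 62, 62, 62, 62, 62]
t=3: [35, 35, 35, 35, 35, 35, 35, 35, 35, 35, 35, 35]
t=4: [2, 2, 2, 2, 2, 2, 2, 2, 2, 2, 2, 2]
t=5: [106, 106, 106, 106, 106, 106, 106, 106, 106, 106, 106, 106]
t=6: [73, 73, 73, 73, 73, 73, 73, 73, 73, 73, 73, 73]
t=7: [48, 48, 48, 48, 48, 48, 48, 48, 48, 48, 48, 48]
t=8: [18, 18, 18, 18, 18, 18, 18, 18, 18, 18, 18, 18]
t=9: [126, 126, 126, 126, 126, 126, 126, 126, 126, 126, 126, 126]
t=10: [89, 89, 89, 89, 89, 89, 89, 89, 89, 89, 89, 89]
t=11: [60, 60, 60, 60, 60, 60, 60, 60, 60, 60, 60, 60]

Answer: [60, 60, 60, 60, 60, 60, 60, 60, 60, 60, 60, 60]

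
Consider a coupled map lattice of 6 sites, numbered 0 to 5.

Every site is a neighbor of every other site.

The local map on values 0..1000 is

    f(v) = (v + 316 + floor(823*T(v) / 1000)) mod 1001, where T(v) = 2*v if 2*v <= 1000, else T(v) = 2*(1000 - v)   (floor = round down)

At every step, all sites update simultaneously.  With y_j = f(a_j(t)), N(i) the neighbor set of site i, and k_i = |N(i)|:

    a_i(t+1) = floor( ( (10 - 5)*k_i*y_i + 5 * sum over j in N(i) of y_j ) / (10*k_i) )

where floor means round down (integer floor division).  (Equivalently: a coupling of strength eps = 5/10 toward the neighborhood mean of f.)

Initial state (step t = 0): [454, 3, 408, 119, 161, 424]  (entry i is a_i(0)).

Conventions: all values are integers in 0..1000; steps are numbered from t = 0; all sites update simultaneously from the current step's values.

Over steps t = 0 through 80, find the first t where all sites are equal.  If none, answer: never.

Simulating step by step:
t=0: [454, 3, 408, 119, 161, 424]  (not all equal)
t=1: [510, 433, 461, 556, 600, 478]  (not all equal)
t=2: [590, 521, 551, 578, 567, 569]  (not all equal)
t=3: [589, 607, 600, 593, 595, 595]  (not all equal)
t=4: [577, 572, 574, 575, 575, 575]  (not all equal)
t=5: [588, 590, 589, 589, 589, 589]  (not all equal)
t=6: [580, 579, 580, 580, 580, 580]  (not all equal)
t=7: [586, 586, 586, 586, 586, 586]  (all equal)

Answer: 7
Key observation: Synchronization is absorbing here: once all sites are equal they stay equal, and step 7 is the first all-equal step.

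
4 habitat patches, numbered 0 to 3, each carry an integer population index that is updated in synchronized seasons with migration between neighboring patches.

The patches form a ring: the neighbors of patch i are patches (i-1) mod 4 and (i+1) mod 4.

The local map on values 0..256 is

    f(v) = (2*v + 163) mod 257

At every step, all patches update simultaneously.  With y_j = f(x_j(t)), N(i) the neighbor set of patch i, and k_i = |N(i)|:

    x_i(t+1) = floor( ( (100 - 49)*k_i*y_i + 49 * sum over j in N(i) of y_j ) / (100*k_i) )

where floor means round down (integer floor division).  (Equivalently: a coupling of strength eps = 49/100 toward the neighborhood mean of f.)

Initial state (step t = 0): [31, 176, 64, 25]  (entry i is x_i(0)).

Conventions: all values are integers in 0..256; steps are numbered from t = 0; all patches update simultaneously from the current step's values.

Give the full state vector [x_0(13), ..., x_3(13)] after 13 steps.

Answer: [228, 183, 122, 172]

Derivation:
t=0: [31, 176, 64, 25]
t=1: [167, 63, 69, 172]
t=2: [191, 85, 91, 197]
t=3: [44, 67, 74, 51]
t=4: [139, 95, 39, 78]
t=5: [132, 153, 161, 135]
t=6: [181, 205, 211, 187]
t=7: [25, 50, 56, 31]
t=8: [165, 59, 65, 171]
t=9: [187, 78, 85, 193]
t=10: [35, 55, 62, 42]
t=11: [183, 72, 79, 190]
t=12: [27, 44, 51, 34]
t=13: [228, 183, 122, 172]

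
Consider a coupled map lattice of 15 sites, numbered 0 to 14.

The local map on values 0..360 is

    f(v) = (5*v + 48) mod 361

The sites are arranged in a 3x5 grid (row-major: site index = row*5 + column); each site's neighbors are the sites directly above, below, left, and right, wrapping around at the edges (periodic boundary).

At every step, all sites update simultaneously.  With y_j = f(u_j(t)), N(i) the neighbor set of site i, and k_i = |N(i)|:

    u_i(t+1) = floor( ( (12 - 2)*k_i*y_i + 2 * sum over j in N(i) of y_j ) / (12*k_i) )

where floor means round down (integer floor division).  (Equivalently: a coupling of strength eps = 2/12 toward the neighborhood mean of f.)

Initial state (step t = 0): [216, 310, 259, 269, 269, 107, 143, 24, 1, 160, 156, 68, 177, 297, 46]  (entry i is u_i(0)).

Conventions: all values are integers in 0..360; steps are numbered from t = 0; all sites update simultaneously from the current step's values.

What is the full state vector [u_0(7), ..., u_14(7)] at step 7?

Answer: [279, 182, 217, 304, 267, 163, 46, 287, 258, 251, 251, 67, 201, 185, 109]

Derivation:
t=0: [216, 310, 259, 269, 269, 107, 143, 24, 1, 160, 156, 68, 177, 297, 46]
t=1: [70, 143, 251, 288, 289, 198, 57, 163, 73, 140, 112, 43, 198, 109, 257]
t=2: [58, 69, 205, 59, 55, 290, 309, 155, 61, 49, 241, 258, 299, 220, 231]
t=3: [305, 72, 316, 331, 314, 84, 142, 123, 327, 279, 173, 231, 114, 92, 135]
t=4: [129, 58, 189, 246, 176, 119, 54, 281, 243, 321, 174, 122, 245, 154, 37]
t=5: [319, 332, 256, 193, 212, 278, 303, 47, 171, 211, 211, 290, 186, 113, 223]
t=6: [193, 245, 249, 271, 45, 310, 139, 269, 186, 43, 45, 72, 248, 243, 79]
t=7: [279, 182, 217, 304, 267, 163, 46, 287, 258, 251, 251, 67, 201, 185, 109]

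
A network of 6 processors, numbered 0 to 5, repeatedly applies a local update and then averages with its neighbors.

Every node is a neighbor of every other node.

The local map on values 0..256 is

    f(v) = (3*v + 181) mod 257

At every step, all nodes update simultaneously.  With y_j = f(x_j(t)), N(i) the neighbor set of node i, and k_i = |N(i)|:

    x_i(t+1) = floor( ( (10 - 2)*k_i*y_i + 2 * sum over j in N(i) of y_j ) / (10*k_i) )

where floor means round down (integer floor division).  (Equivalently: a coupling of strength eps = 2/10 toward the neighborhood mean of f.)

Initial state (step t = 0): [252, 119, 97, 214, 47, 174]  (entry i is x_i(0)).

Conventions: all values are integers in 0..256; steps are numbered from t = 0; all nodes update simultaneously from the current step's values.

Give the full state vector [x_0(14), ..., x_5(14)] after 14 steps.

Answer: [63, 42, 42, 42, 172, 140]

Derivation:
t=0: [252, 119, 97, 214, 47, 174]
t=1: [154, 46, 191, 67, 77, 172]
t=2: [133, 82, 218, 130, 153, 174]
t=3: [77, 156, 75, 70, 122, 170]
t=4: [149, 133, 144, 133, 56, 165]
t=5: [110, 74, 99, 74, 93, 147]
t=6: [236, 154, 211, 154, 197, 125]
t=7: [108, 116, 51, 116, 19, 50]
t=8: [215, 38, 85, 38, 207, 82]
t=9: [62, 49, 156, 49, 44, 149]
t=10: [105, 76, 124, 76, 64, 108]
t=11: [219, 153, 67, 153, 126, 226]
t=12: [74, 118, 118, 118, 57, 89]
t=13: [130, 35, 35, 35, 92, 164]
t=14: [63, 42, 42, 42, 172, 140]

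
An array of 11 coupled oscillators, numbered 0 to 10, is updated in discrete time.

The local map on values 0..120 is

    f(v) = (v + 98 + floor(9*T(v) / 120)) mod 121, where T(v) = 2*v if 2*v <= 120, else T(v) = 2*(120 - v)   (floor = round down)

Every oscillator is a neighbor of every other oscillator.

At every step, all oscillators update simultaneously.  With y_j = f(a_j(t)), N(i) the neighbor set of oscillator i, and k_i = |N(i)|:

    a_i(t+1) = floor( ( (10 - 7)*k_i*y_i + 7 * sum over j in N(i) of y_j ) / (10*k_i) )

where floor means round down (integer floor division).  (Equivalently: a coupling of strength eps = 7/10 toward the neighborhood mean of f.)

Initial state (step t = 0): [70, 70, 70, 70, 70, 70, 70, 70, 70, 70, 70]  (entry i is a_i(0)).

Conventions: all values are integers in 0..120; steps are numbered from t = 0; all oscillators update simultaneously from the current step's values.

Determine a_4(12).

Simulating step by step:
t=0: [70, 70, 70, 70, 70, 70, 70, 70, 70, 70, 70]
t=1: [54, 54, 54, 54, 54, 54, 54, 54, 54, 54, 54]
t=2: [39, 39, 39, 39, 39, 39, 39, 39, 39, 39, 39]
t=3: [21, 21, 21, 21, 21, 21, 21, 21, 21, 21, 21]
t=4: [1, 1, 1, 1, 1, 1, 1, 1, 1, 1, 1]
t=5: [99, 99, 99, 99, 99, 99, 99, 99, 99, 99, 99]
t=6: [79, 79, 79, 79, 79, 79, 79, 79, 79, 79, 79]
t=7: [62, 62, 62, 62, 62, 62, 62, 62, 62, 62, 62]
t=8: [47, 47, 47, 47, 47, 47, 47, 47, 47, 47, 47]
t=9: [31, 31, 31, 31, 31, 31, 31, 31, 31, 31, 31]
t=10: [12, 12, 12, 12, 12, 12, 12, 12, 12, 12, 12]
t=11: [111, 111, 111, 111, 111, 111, 111, 111, 111, 111, 111]
t=12: [89, 89, 89, 89, 89, 89, 89, 89, 89, 89, 89]

Answer: a_4(12) = 89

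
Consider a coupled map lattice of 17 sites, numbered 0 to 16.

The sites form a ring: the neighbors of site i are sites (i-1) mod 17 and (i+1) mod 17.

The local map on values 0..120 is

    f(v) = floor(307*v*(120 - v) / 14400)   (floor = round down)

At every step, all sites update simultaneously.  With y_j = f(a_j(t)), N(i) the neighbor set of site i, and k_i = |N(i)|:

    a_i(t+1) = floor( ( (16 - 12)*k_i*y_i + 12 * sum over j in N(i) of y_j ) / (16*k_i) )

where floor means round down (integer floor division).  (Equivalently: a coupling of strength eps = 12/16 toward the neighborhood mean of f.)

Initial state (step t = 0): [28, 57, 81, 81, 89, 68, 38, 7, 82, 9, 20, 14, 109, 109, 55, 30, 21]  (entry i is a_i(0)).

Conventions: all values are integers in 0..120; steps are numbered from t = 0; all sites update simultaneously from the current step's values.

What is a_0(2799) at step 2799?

Simulating step by step:
t=0: [28, 57, 81, 81, 89, 68, 38, 7, 82, 9, 20, 14, 109, 109, 55, 30, 21]
t=1: [58, 64, 70, 63, 67, 65, 50, 53, 30, 45, 30, 32, 27, 44, 49, 59, 52]
t=2: [75, 75, 75, 74, 75, 74, 75, 67, 69, 60, 63, 56, 62, 65, 73, 74, 75]
t=3: [71, 71, 71, 71, 71, 71, 72, 73, 75, 75, 76, 76, 76, 74, 73, 72, 71]
t=4: [74, 74, 74, 74, 74, 73, 73, 72, 71, 71, 71, 71, 71, 72, 72, 73, 73]
t=5: [72, 72, 72, 72, 72, 72, 73, 73, 73, 74, 74, 74, 73, 73, 73, 73, 72]
t=6: [73, 73, 73, 73, 73, 73, 73, 73, 72, 72, 72, 72, 72, 73, 73, 73, 73]
t=7: [73, 73, 73, 73, 73, 73, 73, 73, 73, 73, 73, 73, 73, 73, 73, 73, 73]
t=8: [73, 73, 73, 73, 73, 73, 73, 73, 73, 73, 73, 73, 73, 73, 73, 73, 73]

Answer: a_0(2799) = 73
Key observation: The state at step 7, [73, 73, 73, 73, 73, 73, 73, 73, 73, 73, 73, 73, 73, 73, 73, 73, 73], reappears at step 8: the system is in a cycle of period 1 from step 7 on.  Therefore the state at step 2799 equals the state at step 7 + ((2799 - 7) mod 1) = 7, which is [73, 73, 73, 73, 73, 73, 73, 73, 73, 73, 73, 73, 73, 73, 73, 73, 73].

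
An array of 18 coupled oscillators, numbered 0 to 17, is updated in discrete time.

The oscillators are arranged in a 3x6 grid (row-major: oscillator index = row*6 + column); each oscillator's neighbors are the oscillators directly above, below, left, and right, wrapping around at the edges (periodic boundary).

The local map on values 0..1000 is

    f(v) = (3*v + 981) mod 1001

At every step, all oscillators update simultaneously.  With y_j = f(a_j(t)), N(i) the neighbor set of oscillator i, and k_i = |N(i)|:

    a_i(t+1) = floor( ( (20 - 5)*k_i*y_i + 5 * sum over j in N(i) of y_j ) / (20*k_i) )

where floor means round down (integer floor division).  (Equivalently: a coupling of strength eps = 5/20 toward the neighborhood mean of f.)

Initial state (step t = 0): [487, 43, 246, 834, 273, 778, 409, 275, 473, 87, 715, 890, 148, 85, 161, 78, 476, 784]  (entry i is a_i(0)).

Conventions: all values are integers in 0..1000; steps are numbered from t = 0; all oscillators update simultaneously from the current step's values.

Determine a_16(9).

Simulating step by step:
t=0: [487, 43, 246, 834, 273, 778, 409, 275, 473, 87, 715, 890, 148, 85, 161, 78, 476, 784]
t=1: [395, 219, 629, 483, 681, 372, 299, 663, 437, 256, 223, 546, 393, 288, 445, 259, 396, 359]
t=2: [233, 655, 753, 470, 99, 124, 776, 891, 398, 693, 583, 567, 239, 762, 407, 671, 217, 106]
t=3: [652, 822, 284, 389, 339, 384, 398, 593, 201, 185, 648, 615, 619, 353, 254, 823, 616, 371]
t=4: [800, 493, 743, 285, 874, 276, 339, 645, 616, 532, 891, 700, 704, 202, 675, 475, 773, 232]
t=5: [430, 473, 287, 737, 611, 714, 839, 864, 726, 601, 585, 254, 232, 531, 128, 409, 368, 586]
t=6: [307, 439, 699, 306, 679, 250, 512, 528, 276, 666, 701, 686, 636, 554, 383, 243, 217, 654]
t=7: [827, 358, 189, 784, 157, 665, 535, 563, 714, 888, 164, 168, 852, 597, 235, 696, 582, 848]
t=8: [478, 192, 484, 354, 494, 850, 572, 596, 248, 543, 497, 522, 546, 698, 607, 198, 638, 561]
t=9: [459, 522, 455, 160, 466, 526, 667, 703, 705, 569, 509, 555, 577, 225, 712, 576, 805, 657]

Answer: a_16(9) = 805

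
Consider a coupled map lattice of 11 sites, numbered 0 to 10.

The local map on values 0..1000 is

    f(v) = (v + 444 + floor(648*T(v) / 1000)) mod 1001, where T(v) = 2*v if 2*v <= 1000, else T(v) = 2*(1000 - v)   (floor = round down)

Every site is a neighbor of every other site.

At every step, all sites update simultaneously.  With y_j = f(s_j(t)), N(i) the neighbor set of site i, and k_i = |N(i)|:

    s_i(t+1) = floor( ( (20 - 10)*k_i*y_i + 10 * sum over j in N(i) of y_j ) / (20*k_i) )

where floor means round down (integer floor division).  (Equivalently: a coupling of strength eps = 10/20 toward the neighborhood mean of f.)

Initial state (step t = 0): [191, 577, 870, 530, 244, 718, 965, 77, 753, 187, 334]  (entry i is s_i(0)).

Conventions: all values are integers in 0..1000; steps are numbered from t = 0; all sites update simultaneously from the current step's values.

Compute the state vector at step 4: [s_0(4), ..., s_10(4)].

Answer: [558, 558, 558, 558, 433, 558, 558, 558, 558, 558, 534]

Derivation:
t=0: [191, 577, 870, 530, 244, 718, 965, 77, 753, 187, 334]
t=1: [682, 541, 502, 547, 287, 522, 489, 564, 517, 678, 379]
t=2: [518, 537, 542, 536, 322, 539, 531, 534, 540, 519, 417]
t=3: [553, 551, 550, 551, 372, 551, 551, 551, 551, 553, 470]
t=4: [558, 558, 558, 558, 433, 558, 558, 558, 558, 558, 534]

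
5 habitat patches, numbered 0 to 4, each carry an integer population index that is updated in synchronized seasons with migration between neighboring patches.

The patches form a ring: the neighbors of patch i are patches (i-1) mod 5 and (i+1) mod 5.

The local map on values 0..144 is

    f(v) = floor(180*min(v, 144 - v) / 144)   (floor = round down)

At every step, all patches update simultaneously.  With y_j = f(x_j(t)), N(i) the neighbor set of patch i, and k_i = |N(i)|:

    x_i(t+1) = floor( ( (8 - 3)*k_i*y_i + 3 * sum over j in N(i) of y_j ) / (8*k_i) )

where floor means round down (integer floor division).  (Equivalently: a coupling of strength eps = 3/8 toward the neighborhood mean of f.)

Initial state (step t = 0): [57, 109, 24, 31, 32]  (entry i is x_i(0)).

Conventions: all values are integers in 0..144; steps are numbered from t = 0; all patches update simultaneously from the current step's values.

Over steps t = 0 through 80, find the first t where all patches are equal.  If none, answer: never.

Simulating step by step:
t=0: [57, 109, 24, 31, 32]  (not all equal)
t=1: [59, 45, 33, 36, 45]  (not all equal)
t=2: [66, 56, 44, 46, 57]  (not all equal)
t=3: [77, 69, 58, 59, 70]  (not all equal)
t=4: [84, 82, 74, 75, 83]  (not all equal)
t=5: [75, 78, 84, 84, 77]  (not all equal)
t=6: [84, 81, 76, 76, 82]  (not all equal)
t=7: [75, 78, 83, 83, 78]  (not all equal)
t=8: [84, 81, 77, 77, 81]  (not all equal)
t=9: [76, 78, 82, 82, 78]  (not all equal)
t=10: [83, 81, 77, 77, 81]  (not all equal)
t=11: [76, 78, 82, 82, 78]  (not all equal)

Answer: never
Key observation: The state at step 9 reappears at step 11 — the system is in a cycle of period 2 from step 9 on.  No step 0..11 is synchronized, and the cycle repeats forever, so no step up to 80 (or ever) has all patches equal.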